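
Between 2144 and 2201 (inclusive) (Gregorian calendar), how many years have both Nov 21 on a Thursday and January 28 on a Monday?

Check each year's weekday for Nov 21 and January 28:
  2144: Sat/Tue  2145: Sun/Thu  2146: Mon/Fri  2147: Tue/Sat  2148: Thu/Sun  2149: Fri/Tue  2150: Sat/Wed  2151: Sun/Thu  2152: Tue/Fri  2153: Wed/Sun  2154: Thu/Mon ✓  2155: Fri/Tue  2156: Sun/Wed  2157: Mon/Fri  …(30 more)…  2188: Fri/Mon  2189: Sat/Wed  2190: Sun/Thu  2191: Mon/Fri  2192: Wed/Sat  2193: Thu/Mon ✓  2194: Fri/Tue  2195: Sat/Wed  2196: Mon/Thu  2197: Tue/Sat  2198: Wed/Sun  2199: Thu/Mon ✓  2200: Fri/Tue  2201: Sat/Wed
Both conditions hold in: 2154, 2165, 2171, 2182, 2193, 2199 — 6.

6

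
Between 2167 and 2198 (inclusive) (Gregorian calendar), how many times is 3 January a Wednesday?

Track 3 January's weekday year by year (advancing +1, or +2 across a Feb 29):
  2167: Sat  2168: Sun (+1)  2169: Tue (+2)  2170: Wed (+1) ✓  2171: Thu (+1)
  2172: Fri (+1)  2173: Sun (+2)  2174: Mon (+1)  2175: Tue (+1)  2176: Wed (+1) ✓
  2177: Fri (+2)  2178: Sat (+1)  2179: Sun (+1)  2180: Mon (+1)  … (4 more years) …
  2185: Mon (+2)  2186: Tue (+1)  2187: Wed (+1) ✓  2188: Thu (+1)  2189: Sat (+2)
  2190: Sun (+1)  2191: Mon (+1)  2192: Tue (+1)  2193: Thu (+2)  2194: Fri (+1)
  2195: Sat (+1)  2196: Sun (+1)  2197: Tue (+2)  2198: Wed (+1) ✓
Wednesday years: 2170, 2176, 2181, 2187, 2198 — 5 in total.

5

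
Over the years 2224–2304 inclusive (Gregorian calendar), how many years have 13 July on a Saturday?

11

Track 13 July's weekday year by year (advancing +1, or +2 across a Feb 29):
  2224: Tue  2225: Wed (+1)  2226: Thu (+1)  2227: Fri (+1)  2228: Sun (+2)
  2229: Mon (+1)  2230: Tue (+1)  2231: Wed (+1)  2232: Fri (+2)  2233: Sat (+1) ✓
  2234: Sun (+1)  2235: Mon (+1)  2236: Wed (+2)  2237: Thu (+1)  … (53 more years) …
  2291: Mon (+1)  2292: Wed (+2)  2293: Thu (+1)  2294: Fri (+1)  2295: Sat (+1) ✓
  2296: Mon (+2)  2297: Tue (+1)  2298: Wed (+1)  2299: Thu (+1)  2300: Fri (+1)
  2301: Sat (+1) ✓  2302: Sun (+1)  2303: Mon (+1)  2304: Wed (+2)
Saturday years: 2233, 2239, 2244, 2250, 2261, 2267, 2272, 2278, 2289, 2295, 2301 — 11 in total.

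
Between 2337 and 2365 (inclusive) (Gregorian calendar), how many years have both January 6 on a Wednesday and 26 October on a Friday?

Check each year's weekday for January 6 and 26 October:
  2337: Wed/Tue  2338: Thu/Wed  2339: Fri/Thu  2340: Sat/Sat  2341: Mon/Sun  2342: Tue/Mon  2343: Wed/Tue  2344: Thu/Thu  2345: Sat/Fri  2346: Sun/Sat  2347: Mon/Sun  2348: Tue/Tue  2349: Thu/Wed  2350: Fri/Thu  2351: Sat/Fri  2352: Sun/Sun  2353: Tue/Mon  2354: Wed/Tue  2355: Thu/Wed  2356: Fri/Fri  2357: Sun/Sat  2358: Mon/Sun  2359: Tue/Mon  2360: Wed/Wed  2361: Fri/Thu  2362: Sat/Fri  2363: Sun/Sat  2364: Mon/Mon  2365: Wed/Tue
Both conditions hold in: no year — 0.

0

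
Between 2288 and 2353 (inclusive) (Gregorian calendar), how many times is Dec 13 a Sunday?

10

Track Dec 13's weekday year by year (advancing +1, or +2 across a Feb 29):
  2288: Thu  2289: Fri (+1)  2290: Sat (+1)  2291: Sun (+1) ✓  2292: Tue (+2)
  2293: Wed (+1)  2294: Thu (+1)  2295: Fri (+1)  2296: Sun (+2) ✓  2297: Mon (+1)
  2298: Tue (+1)  2299: Wed (+1)  2300: Thu (+1)  2301: Fri (+1)  … (38 more years) …
  2340: Fri (+2)  2341: Sat (+1)  2342: Sun (+1) ✓  2343: Mon (+1)  2344: Wed (+2)
  2345: Thu (+1)  2346: Fri (+1)  2347: Sat (+1)  2348: Mon (+2)  2349: Tue (+1)
  2350: Wed (+1)  2351: Thu (+1)  2352: Sat (+2)  2353: Sun (+1) ✓
Sunday years: 2291, 2296, 2303, 2308, 2314, 2325, 2331, 2336, 2342, 2353 — 10 in total.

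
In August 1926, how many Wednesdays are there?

4

August 1926 has 31 days and begins on Sunday.
The first Wednesday is August 4.
Wednesdays fall on 4, 11, 18, 25 — that's 4.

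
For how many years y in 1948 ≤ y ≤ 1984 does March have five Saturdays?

March has 31 days; it has five Saturdays when Saturday falls among the first (month-length − 28) days — i.e. when March 1 is one of Saturday/Friday/Thursday.
March 1 by year: 1948:Mon 1949:Tue 1950:Wed 1951:Thu✓ 1952:Sat✓ 1953:Sun 1954:Mon 1955:Tue 1956:Thu✓ 1957:Fri✓ 1958:Sat✓ 1959:Sun 1960:Tue 1961:Wed 1962:Thu✓ …(7 more)… 1970:Sun 1971:Mon 1972:Wed 1973:Thu✓ 1974:Fri✓ 1975:Sat✓ 1976:Mon 1977:Tue 1978:Wed 1979:Thu✓ 1980:Sat✓ 1981:Sun 1982:Mon 1983:Tue 1984:Thu✓
Years with five Saturdays: 1951, 1952, 1956, 1957, 1958, 1962, 1963, 1968, 1969, 1973, 1974, 1975, 1979, 1980, 1984 → 15.

15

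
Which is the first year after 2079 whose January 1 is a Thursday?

2082

Jan 1 advances by 2 weekdays after a leap year and by 1 after a common year.
2079: Jan 1 is Sunday.
2080: Monday (leap)
2081: Wednesday
2082: Thursday
2082 begins on a Thursday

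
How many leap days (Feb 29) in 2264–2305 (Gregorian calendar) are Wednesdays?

Leap years in 2264–2305: 10 of them.
Feb 29 weekday advances by 5 (mod 7) from one leap year to the next four years later (or differs when a century non-leap intervenes).
Leap-day weekdays: 2264:Mon 2268:Sat 2272:Thu 2276:Tue 2280:Sun 2284:Fri 2288:Wed✓ 2292:Mon 2296:Sat 2304:Mon
Wednesday: 2288 → 1.

1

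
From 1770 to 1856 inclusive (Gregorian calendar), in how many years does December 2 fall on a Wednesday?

Track December 2's weekday year by year (advancing +1, or +2 across a Feb 29):
  1770: Sun  1771: Mon (+1)  1772: Wed (+2) ✓  1773: Thu (+1)  1774: Fri (+1)
  1775: Sat (+1)  1776: Mon (+2)  1777: Tue (+1)  1778: Wed (+1) ✓  1779: Thu (+1)
  1780: Sat (+2)  1781: Sun (+1)  1782: Mon (+1)  1783: Tue (+1)  … (59 more years) …
  1843: Sat (+1)  1844: Mon (+2)  1845: Tue (+1)  1846: Wed (+1) ✓  1847: Thu (+1)
  1848: Sat (+2)  1849: Sun (+1)  1850: Mon (+1)  1851: Tue (+1)  1852: Thu (+2)
  1853: Fri (+1)  1854: Sat (+1)  1855: Sun (+1)  1856: Tue (+2)
Wednesday years: 1772, 1778, 1789, 1795, 1801, 1807, 1812, 1818, 1829, 1835, 1840, 1846 — 12 in total.

12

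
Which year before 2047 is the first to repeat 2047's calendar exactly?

Two years share a calendar iff Jan 1 falls on the same weekday and both are leap or both are common. 2047: Jan 1 is Tuesday, common year.
2046: Jan 1 Monday, common
2045: Jan 1 Sunday, common
2044: Jan 1 Friday, leap
2043: Jan 1 Thursday, common
2042: Jan 1 Wednesday, common
2041: Jan 1 Tuesday, common
2041 matches on both conditions.

2041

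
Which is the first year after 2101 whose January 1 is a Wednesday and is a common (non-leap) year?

Jan 1 advances by 2 weekdays after a leap year and by 1 after a common year.
2101: Jan 1 is Saturday.
2102: Sunday
2103: Monday
2104: Tuesday (leap)
2105: Thursday
2106: Friday
2107: Saturday
2108: Sunday (leap)
2109: Tuesday
2110: Wednesday
2110 begins on a Wednesday and is a common year.

2110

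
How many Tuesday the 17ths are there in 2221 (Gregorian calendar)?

2

Check the 17th of each month of 2221: Jan 17: Wed, Feb 17: Sat, Mar 17: Sat, Apr 17: Tue, May 17: Thu, Jun 17: Sun, Jul 17: Tue, Aug 17: Fri, Sep 17: Mon, Oct 17: Wed, Nov 17: Sat, Dec 17: Mon.
Tuesday occurs in April, July — 2 months.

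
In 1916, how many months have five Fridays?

A month of length L has five Fridays iff its first Friday is on day ≤ L−28 (so day 1–3 in a 31-day month, 1–2 in a 30-day month, day 1 in a leap February).
Checking each month of 1916: Jan starts Sat (31d); Feb starts Tue (29d); Mar starts Wed (31d) ✓; Apr starts Sat (30d); May starts Mon (31d); Jun starts Thu (30d) ✓; Jul starts Sat (31d); Aug starts Tue (31d); Sep starts Fri (30d) ✓; Oct starts Sun (31d); Nov starts Wed (30d); Dec starts Fri (31d) ✓.
Five-Friday months: March, June, September, December → 4.

4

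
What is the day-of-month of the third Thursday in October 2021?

October 1, 2021 is a Friday, so the first Thursday is the 7th.
The third Thursday is 7 + 14 = 21.

21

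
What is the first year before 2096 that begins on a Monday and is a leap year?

2080

Jan 1 advances by 2 weekdays after a leap year and by 1 after a common year.
2096: Jan 1 is Sunday (leap).
2095: Saturday
2094: Friday
2093: Thursday
2092: Tuesday (leap)
2091: Monday
2090: Sunday
2089: Saturday
2088: Thursday (leap)
2087: Wednesday
2086: Tuesday
2085: Monday
2084: Saturday (leap)
2083: Friday
2082: Thursday
2081: Wednesday
2080: Monday (leap)
2080 begins on a Monday and is a leap year.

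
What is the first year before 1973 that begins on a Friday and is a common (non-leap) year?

1971

Jan 1 advances by 2 weekdays after a leap year and by 1 after a common year.
1973: Jan 1 is Monday.
1972: Saturday (leap)
1971: Friday
1971 begins on a Friday and is a common year.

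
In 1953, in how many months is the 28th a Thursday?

1

Check the 28th of each month of 1953: Jan 28: Wed, Feb 28: Sat, Mar 28: Sat, Apr 28: Tue, May 28: Thu, Jun 28: Sun, Jul 28: Tue, Aug 28: Fri, Sep 28: Mon, Oct 28: Wed, Nov 28: Sat, Dec 28: Mon.
Thursday occurs in May — 1 month.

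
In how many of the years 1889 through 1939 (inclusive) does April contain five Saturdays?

April has 30 days; it has five Saturdays when Saturday falls among the first (month-length − 28) days — i.e. when April 1 is one of Saturday/Friday.
April 1 by year: 1889:Mon 1890:Tue 1891:Wed 1892:Fri✓ 1893:Sat✓ 1894:Sun 1895:Mon 1896:Wed 1897:Thu 1898:Fri✓ 1899:Sat✓ 1900:Sun 1901:Mon 1902:Tue 1903:Wed …(21 more)… 1925:Wed 1926:Thu 1927:Fri✓ 1928:Sun 1929:Mon 1930:Tue 1931:Wed 1932:Fri✓ 1933:Sat✓ 1934:Sun 1935:Mon 1936:Wed 1937:Thu 1938:Fri✓ 1939:Sat✓
Years with five Saturdays: 1892, 1893, 1898, 1899, 1904, 1905, 1910, 1911, 1916, 1921, 1922, 1927, 1932, 1933, 1938, 1939 → 16.

16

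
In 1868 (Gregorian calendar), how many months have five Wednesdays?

A month of length L has five Wednesdays iff its first Wednesday is on day ≤ L−28 (so day 1–3 in a 31-day month, 1–2 in a 30-day month, day 1 in a leap February).
Checking each month of 1868: Jan starts Wed (31d) ✓; Feb starts Sat (29d); Mar starts Sun (31d); Apr starts Wed (30d) ✓; May starts Fri (31d); Jun starts Mon (30d); Jul starts Wed (31d) ✓; Aug starts Sat (31d); Sep starts Tue (30d) ✓; Oct starts Thu (31d); Nov starts Sun (30d); Dec starts Tue (31d) ✓.
Five-Wednesday months: January, April, July, September, December → 5.

5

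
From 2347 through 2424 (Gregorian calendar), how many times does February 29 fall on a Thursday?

3

Leap years in 2347–2424: 20 of them.
Feb 29 weekday advances by 5 (mod 7) from one leap year to the next four years later (or differs when a century non-leap intervenes).
Leap-day weekdays: 2348:Sun 2352:Fri 2356:Wed 2360:Mon 2364:Sat 2368:Thu✓ 2372:Tue 2376:Sun 2380:Fri 2384:Wed 2388:Mon 2392:Sat 2396:Thu✓ 2400:Tue 2404:Sun 2408:Fri 2412:Wed 2416:Mon 2420:Sat 2424:Thu✓
Thursday: 2368, 2396, 2424 → 3.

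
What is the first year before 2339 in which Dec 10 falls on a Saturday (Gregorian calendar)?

2338

From one year to the next, a fixed date's weekday advances by 1, or by 2 when a Feb 29 lies between the two dates.
2339: December 10 is Sunday.
2338: Saturday (−1)
Dec 10 falls on a Saturday in 2338.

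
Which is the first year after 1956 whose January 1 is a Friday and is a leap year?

Jan 1 advances by 2 weekdays after a leap year and by 1 after a common year.
1956: Jan 1 is Sunday (leap).
1957: Tuesday
1958: Wednesday
1959: Thursday
1960: Friday (leap)
1960 begins on a Friday and is a leap year.

1960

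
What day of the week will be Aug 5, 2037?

January 1, 2037 is a Thursday.
August 5 is day 217 of the year, i.e. 216 days after Jan 1.
216 mod 7 = 6, so advance 6 weekdays from Thursday: Wednesday.

Wednesday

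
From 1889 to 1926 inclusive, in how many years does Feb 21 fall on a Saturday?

Track Feb 21's weekday year by year (advancing +1, or +2 across a Feb 29):
  1889: Thu  1890: Fri (+1)  1891: Sat (+1) ✓  1892: Sun (+1)  1893: Tue (+2)
  1894: Wed (+1)  1895: Thu (+1)  1896: Fri (+1)  1897: Sun (+2)  1898: Mon (+1)
  1899: Tue (+1)  1900: Wed (+1)  1901: Thu (+1)  1902: Fri (+1)  … (10 more years) …
  1913: Fri (+2)  1914: Sat (+1) ✓  1915: Sun (+1)  1916: Mon (+1)  1917: Wed (+2)
  1918: Thu (+1)  1919: Fri (+1)  1920: Sat (+1) ✓  1921: Mon (+2)  1922: Tue (+1)
  1923: Wed (+1)  1924: Thu (+1)  1925: Sat (+2) ✓  1926: Sun (+1)
Saturday years: 1891, 1903, 1914, 1920, 1925 — 5 in total.

5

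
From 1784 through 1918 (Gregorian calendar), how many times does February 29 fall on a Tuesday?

4

Leap years in 1784–1918: 32 of them.
Feb 29 weekday advances by 5 (mod 7) from one leap year to the next four years later (or differs when a century non-leap intervenes).
Leap-day weekdays: 1784:Sun 1788:Fri 1792:Wed 1796:Mon 1804:Wed 1808:Mon 1812:Sat 1816:Thu 1820:Tue✓ 1824:Sun 1828:Fri 1832:Wed 1836:Mon …(6 more)… 1864:Mon 1868:Sat 1872:Thu 1876:Tue✓ 1880:Sun 1884:Fri 1888:Wed 1892:Mon 1896:Sat 1904:Mon 1908:Sat 1912:Thu 1916:Tue✓
Tuesday: 1820, 1848, 1876, 1916 → 4.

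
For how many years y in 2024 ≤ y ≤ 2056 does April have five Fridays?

April has 30 days; it has five Fridays when Friday falls among the first (month-length − 28) days — i.e. when April 1 is one of Friday/Thursday.
April 1 by year: 2024:Mon 2025:Tue 2026:Wed 2027:Thu✓ 2028:Sat 2029:Sun 2030:Mon 2031:Tue 2032:Thu✓ 2033:Fri✓ 2034:Sat 2035:Sun 2036:Tue 2037:Wed 2038:Thu✓ …(3 more)… 2042:Tue 2043:Wed 2044:Fri✓ 2045:Sat 2046:Sun 2047:Mon 2048:Wed 2049:Thu✓ 2050:Fri✓ 2051:Sat 2052:Mon 2053:Tue 2054:Wed 2055:Thu✓ 2056:Sat
Years with five Fridays: 2027, 2032, 2033, 2038, 2039, 2044, 2049, 2050, 2055 → 9.

9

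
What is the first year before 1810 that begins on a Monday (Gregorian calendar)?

1798

Jan 1 advances by 2 weekdays after a leap year and by 1 after a common year.
1810: Jan 1 is Monday.
1809: Sunday
1808: Friday (leap)
1807: Thursday
1806: Wednesday
1805: Tuesday
1804: Sunday (leap)
1803: Saturday
1802: Friday
1801: Thursday
1800: Wednesday
1799: Tuesday
1798: Monday
1798 begins on a Monday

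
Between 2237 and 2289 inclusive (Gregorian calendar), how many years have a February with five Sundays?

February has 28 days (29 in leap years); it has five Sundays when Sunday falls among the first (month-length − 28) days — i.e. when February 1 is Sunday in a leap year (never in a common year).
February 1 by year: 2237:Wed 2238:Thu 2239:Fri 2240:Sat 2241:Mon 2242:Tue 2243:Wed 2244:Thu 2245:Sat 2246:Sun 2247:Mon 2248:Tue 2249:Thu 2250:Fri 2251:Sat …(23 more)… 2275:Mon 2276:Tue 2277:Thu 2278:Fri 2279:Sat 2280:Sun✓ 2281:Tue 2282:Wed 2283:Thu 2284:Fri 2285:Sun 2286:Mon 2287:Tue 2288:Wed 2289:Fri
Years with five Sundays: 2252, 2280 → 2.

2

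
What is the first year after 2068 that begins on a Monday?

2074

Jan 1 advances by 2 weekdays after a leap year and by 1 after a common year.
2068: Jan 1 is Sunday (leap).
2069: Tuesday
2070: Wednesday
2071: Thursday
2072: Friday (leap)
2073: Sunday
2074: Monday
2074 begins on a Monday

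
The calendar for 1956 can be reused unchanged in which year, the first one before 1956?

Two years share a calendar iff Jan 1 falls on the same weekday and both are leap or both are common. 1956: Jan 1 is Sunday, leap year.
1955: Jan 1 Saturday, common
1954: Jan 1 Friday, common
1953: Jan 1 Thursday, common
1952: Jan 1 Tuesday, leap
1951: Jan 1 Monday, common
1950: Jan 1 Sunday, common
1949: Jan 1 Saturday, common
1948: Jan 1 Thursday, leap
1947: Jan 1 Wednesday, common
1946: Jan 1 Tuesday, common
1945: Jan 1 Monday, common
1944: Jan 1 Saturday, leap
1943: Jan 1 Friday, common
1942: Jan 1 Thursday, common
1941: Jan 1 Wednesday, common
1940: Jan 1 Monday, leap
1939: Jan 1 Sunday, common
1938: Jan 1 Saturday, common
1937: Jan 1 Friday, common
1936: Jan 1 Wednesday, leap
1935: Jan 1 Tuesday, common
1934: Jan 1 Monday, common
1933: Jan 1 Sunday, common
1932: Jan 1 Friday, leap
1931: Jan 1 Thursday, common
1930: Jan 1 Wednesday, common
1929: Jan 1 Tuesday, common
1928: Jan 1 Sunday, leap
1928 matches on both conditions.

1928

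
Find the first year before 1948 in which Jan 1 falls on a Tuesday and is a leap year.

Jan 1 advances by 2 weekdays after a leap year and by 1 after a common year.
1948: Jan 1 is Thursday (leap).
1947: Wednesday
1946: Tuesday
1945: Monday
1944: Saturday (leap)
1943: Friday
1942: Thursday
1941: Wednesday
1940: Monday (leap)
1939: Sunday
1938: Saturday
1937: Friday
1936: Wednesday (leap)
1935: Tuesday
1934: Monday
1933: Sunday
1932: Friday (leap)
1931: Thursday
1930: Wednesday
1929: Tuesday
1928: Sunday (leap)
1927: Saturday
1926: Friday
1925: Thursday
1924: Tuesday (leap)
1924 begins on a Tuesday and is a leap year.

1924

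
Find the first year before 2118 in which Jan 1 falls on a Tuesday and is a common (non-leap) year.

2115

Jan 1 advances by 2 weekdays after a leap year and by 1 after a common year.
2118: Jan 1 is Saturday.
2117: Friday
2116: Wednesday (leap)
2115: Tuesday
2115 begins on a Tuesday and is a common year.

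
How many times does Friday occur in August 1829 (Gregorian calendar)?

4

August 1829 has 31 days and begins on Saturday.
The first Friday is August 7.
Fridays fall on 7, 14, 21, 28 — that's 4.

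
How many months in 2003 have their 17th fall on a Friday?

2

Check the 17th of each month of 2003: Jan 17: Fri, Feb 17: Mon, Mar 17: Mon, Apr 17: Thu, May 17: Sat, Jun 17: Tue, Jul 17: Thu, Aug 17: Sun, Sep 17: Wed, Oct 17: Fri, Nov 17: Mon, Dec 17: Wed.
Friday occurs in January, October — 2 months.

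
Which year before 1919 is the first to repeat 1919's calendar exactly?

1913

Two years share a calendar iff Jan 1 falls on the same weekday and both are leap or both are common. 1919: Jan 1 is Wednesday, common year.
1918: Jan 1 Tuesday, common
1917: Jan 1 Monday, common
1916: Jan 1 Saturday, leap
1915: Jan 1 Friday, common
1914: Jan 1 Thursday, common
1913: Jan 1 Wednesday, common
1913 matches on both conditions.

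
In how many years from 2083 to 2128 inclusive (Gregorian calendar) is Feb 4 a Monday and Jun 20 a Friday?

Check each year's weekday for Feb 4 and Jun 20:
  2083: Thu/Sun  2084: Fri/Tue  2085: Sun/Wed  2086: Mon/Thu  2087: Tue/Fri  2088: Wed/Sun  2089: Fri/Mon  2090: Sat/Tue  2091: Sun/Wed  2092: Mon/Fri ✓  2093: Wed/Sat  2094: Thu/Sun  2095: Fri/Mon  2096: Sat/Wed  …(18 more)…  2115: Mon/Thu  2116: Tue/Sat  2117: Thu/Sun  2118: Fri/Mon  2119: Sat/Tue  2120: Sun/Thu  2121: Tue/Fri  2122: Wed/Sat  2123: Thu/Sun  2124: Fri/Tue  2125: Sun/Wed  2126: Mon/Thu  2127: Tue/Fri  2128: Wed/Sun
Both conditions hold in: 2092, 2104 — 2.

2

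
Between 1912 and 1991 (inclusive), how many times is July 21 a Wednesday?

Track July 21's weekday year by year (advancing +1, or +2 across a Feb 29):
  1912: Sun  1913: Mon (+1)  1914: Tue (+1)  1915: Wed (+1) ✓  1916: Fri (+2)
  1917: Sat (+1)  1918: Sun (+1)  1919: Mon (+1)  1920: Wed (+2) ✓  1921: Thu (+1)
  1922: Fri (+1)  1923: Sat (+1)  1924: Mon (+2)  1925: Tue (+1)  … (52 more years) …
  1978: Fri (+1)  1979: Sat (+1)  1980: Mon (+2)  1981: Tue (+1)  1982: Wed (+1) ✓
  1983: Thu (+1)  1984: Sat (+2)  1985: Sun (+1)  1986: Mon (+1)  1987: Tue (+1)
  1988: Thu (+2)  1989: Fri (+1)  1990: Sat (+1)  1991: Sun (+1)
Wednesday years: 1915, 1920, 1926, 1937, 1943, 1948, 1954, 1965, 1971, 1976, 1982 — 11 in total.

11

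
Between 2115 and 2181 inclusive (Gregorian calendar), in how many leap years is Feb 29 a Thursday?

Leap years in 2115–2181: 17 of them.
Feb 29 weekday advances by 5 (mod 7) from one leap year to the next four years later (or differs when a century non-leap intervenes).
Leap-day weekdays: 2116:Sat 2120:Thu✓ 2124:Tue 2128:Sun 2132:Fri 2136:Wed 2140:Mon 2144:Sat 2148:Thu✓ 2152:Tue 2156:Sun 2160:Fri 2164:Wed 2168:Mon 2172:Sat 2176:Thu✓ 2180:Tue
Thursday: 2120, 2148, 2176 → 3.

3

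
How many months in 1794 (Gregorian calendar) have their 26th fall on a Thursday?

1

Check the 26th of each month of 1794: Jan 26: Sun, Feb 26: Wed, Mar 26: Wed, Apr 26: Sat, May 26: Mon, Jun 26: Thu, Jul 26: Sat, Aug 26: Tue, Sep 26: Fri, Oct 26: Sun, Nov 26: Wed, Dec 26: Fri.
Thursday occurs in June — 1 month.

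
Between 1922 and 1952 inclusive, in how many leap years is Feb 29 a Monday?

1

Leap years in 1922–1952: 8 of them.
Feb 29 weekday advances by 5 (mod 7) from one leap year to the next four years later (or differs when a century non-leap intervenes).
Leap-day weekdays: 1924:Fri 1928:Wed 1932:Mon✓ 1936:Sat 1940:Thu 1944:Tue 1948:Sun 1952:Fri
Monday: 1932 → 1.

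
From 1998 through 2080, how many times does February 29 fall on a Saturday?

Leap years in 1998–2080: 21 of them.
Feb 29 weekday advances by 5 (mod 7) from one leap year to the next four years later (or differs when a century non-leap intervenes).
Leap-day weekdays: 2000:Tue 2004:Sun 2008:Fri 2012:Wed 2016:Mon 2020:Sat✓ 2024:Thu 2028:Tue 2032:Sun 2036:Fri 2040:Wed 2044:Mon 2048:Sat✓ 2052:Thu 2056:Tue 2060:Sun 2064:Fri 2068:Wed 2072:Mon 2076:Sat✓ 2080:Thu
Saturday: 2020, 2048, 2076 → 3.

3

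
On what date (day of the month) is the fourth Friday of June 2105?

26

June 1, 2105 is a Monday, so the first Friday is the 5th.
The fourth Friday is 5 + 21 = 26.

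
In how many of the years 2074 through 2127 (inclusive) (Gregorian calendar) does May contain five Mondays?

May has 31 days; it has five Mondays when Monday falls among the first (month-length − 28) days — i.e. when May 1 is one of Monday/Sunday/Saturday.
May 1 by year: 2074:Tue 2075:Wed 2076:Fri 2077:Sat✓ 2078:Sun✓ 2079:Mon✓ 2080:Wed 2081:Thu 2082:Fri 2083:Sat✓ 2084:Mon✓ 2085:Tue 2086:Wed 2087:Thu 2088:Sat✓ …(24 more)… 2113:Mon✓ 2114:Tue 2115:Wed 2116:Fri 2117:Sat✓ 2118:Sun✓ 2119:Mon✓ 2120:Wed 2121:Thu 2122:Fri 2123:Sat✓ 2124:Mon✓ 2125:Tue 2126:Wed 2127:Thu
Years with five Mondays: 2077, 2078, 2079, 2083, 2084, 2088, 2089, 2090, 2094, 2095, 2100, 2101, 2102, 2106, 2107, 2112, 2113, 2117, 2118, 2119, 2123, 2124 → 22.

22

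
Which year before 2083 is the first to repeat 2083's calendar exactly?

Two years share a calendar iff Jan 1 falls on the same weekday and both are leap or both are common. 2083: Jan 1 is Friday, common year.
2082: Jan 1 Thursday, common
2081: Jan 1 Wednesday, common
2080: Jan 1 Monday, leap
2079: Jan 1 Sunday, common
2078: Jan 1 Saturday, common
2077: Jan 1 Friday, common
2077 matches on both conditions.

2077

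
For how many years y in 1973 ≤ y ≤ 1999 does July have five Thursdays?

July has 31 days; it has five Thursdays when Thursday falls among the first (month-length − 28) days — i.e. when July 1 is one of Thursday/Wednesday/Tuesday.
July 1 by year: 1973:Sun 1974:Mon 1975:Tue✓ 1976:Thu✓ 1977:Fri 1978:Sat 1979:Sun 1980:Tue✓ 1981:Wed✓ 1982:Thu✓ 1983:Fri 1984:Sun 1985:Mon 1986:Tue✓ 1987:Wed✓ 1988:Fri 1989:Sat 1990:Sun 1991:Mon 1992:Wed✓ 1993:Thu✓ 1994:Fri 1995:Sat 1996:Mon 1997:Tue✓ 1998:Wed✓ 1999:Thu✓
Years with five Thursdays: 1975, 1976, 1980, 1981, 1982, 1986, 1987, 1992, 1993, 1997, 1998, 1999 → 12.

12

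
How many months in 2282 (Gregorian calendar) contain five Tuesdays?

4

A month of length L has five Tuesdays iff its first Tuesday is on day ≤ L−28 (so day 1–3 in a 31-day month, 1–2 in a 30-day month, day 1 in a leap February).
Checking each month of 2282: Jan starts Sun (31d) ✓; Feb starts Wed (28d); Mar starts Wed (31d); Apr starts Sat (30d); May starts Mon (31d) ✓; Jun starts Thu (30d); Jul starts Sat (31d); Aug starts Tue (31d) ✓; Sep starts Fri (30d); Oct starts Sun (31d) ✓; Nov starts Wed (30d); Dec starts Fri (31d).
Five-Tuesday months: January, May, August, October → 4.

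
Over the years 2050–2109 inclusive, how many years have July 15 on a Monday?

8

Track July 15's weekday year by year (advancing +1, or +2 across a Feb 29):
  2050: Fri  2051: Sat (+1)  2052: Mon (+2) ✓  2053: Tue (+1)  2054: Wed (+1)
  2055: Thu (+1)  2056: Sat (+2)  2057: Sun (+1)  2058: Mon (+1) ✓  2059: Tue (+1)
  2060: Thu (+2)  2061: Fri (+1)  2062: Sat (+1)  2063: Sun (+1)  … (32 more years) …
  2096: Sun (+2)  2097: Mon (+1) ✓  2098: Tue (+1)  2099: Wed (+1)  2100: Thu (+1)
  2101: Fri (+1)  2102: Sat (+1)  2103: Sun (+1)  2104: Tue (+2)  2105: Wed (+1)
  2106: Thu (+1)  2107: Fri (+1)  2108: Sun (+2)  2109: Mon (+1) ✓
Monday years: 2052, 2058, 2069, 2075, 2080, 2086, 2097, 2109 — 8 in total.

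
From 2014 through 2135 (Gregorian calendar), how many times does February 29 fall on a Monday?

Leap years in 2014–2135: 29 of them.
Feb 29 weekday advances by 5 (mod 7) from one leap year to the next four years later (or differs when a century non-leap intervenes).
Leap-day weekdays: 2016:Mon✓ 2020:Sat 2024:Thu 2028:Tue 2032:Sun 2036:Fri 2040:Wed 2044:Mon✓ 2048:Sat 2052:Thu 2056:Tue 2060:Sun 2064:Fri …(3 more)… 2080:Thu 2084:Tue 2088:Sun 2092:Fri 2096:Wed 2104:Fri 2108:Wed 2112:Mon✓ 2116:Sat 2120:Thu 2124:Tue 2128:Sun 2132:Fri
Monday: 2016, 2044, 2072, 2112 → 4.

4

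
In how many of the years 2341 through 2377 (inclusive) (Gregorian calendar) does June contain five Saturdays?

June has 30 days; it has five Saturdays when Saturday falls among the first (month-length − 28) days — i.e. when June 1 is one of Saturday/Friday.
June 1 by year: 2341:Sun 2342:Mon 2343:Tue 2344:Thu 2345:Fri✓ 2346:Sat✓ 2347:Sun 2348:Tue 2349:Wed 2350:Thu 2351:Fri✓ 2352:Sun 2353:Mon 2354:Tue 2355:Wed …(7 more)… 2363:Sat✓ 2364:Mon 2365:Tue 2366:Wed 2367:Thu 2368:Sat✓ 2369:Sun 2370:Mon 2371:Tue 2372:Thu 2373:Fri✓ 2374:Sat✓ 2375:Sun 2376:Tue 2377:Wed
Years with five Saturdays: 2345, 2346, 2351, 2356, 2357, 2362, 2363, 2368, 2373, 2374 → 10.

10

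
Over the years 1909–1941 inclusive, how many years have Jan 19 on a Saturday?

4

Track Jan 19's weekday year by year (advancing +1, or +2 across a Feb 29):
  1909: Tue  1910: Wed (+1)  1911: Thu (+1)  1912: Fri (+1)  1913: Sun (+2)
  1914: Mon (+1)  1915: Tue (+1)  1916: Wed (+1)  1917: Fri (+2)  1918: Sat (+1) ✓
  1919: Sun (+1)  1920: Mon (+1)  1921: Wed (+2)  1922: Thu (+1)  … (5 more years) …
  1928: Thu (+1)  1929: Sat (+2) ✓  1930: Sun (+1)  1931: Mon (+1)  1932: Tue (+1)
  1933: Thu (+2)  1934: Fri (+1)  1935: Sat (+1) ✓  1936: Sun (+1)  1937: Tue (+2)
  1938: Wed (+1)  1939: Thu (+1)  1940: Fri (+1)  1941: Sun (+2)
Saturday years: 1918, 1924, 1929, 1935 — 4 in total.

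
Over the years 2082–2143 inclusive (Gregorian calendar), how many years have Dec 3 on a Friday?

Track Dec 3's weekday year by year (advancing +1, or +2 across a Feb 29):
  2082: Thu  2083: Fri (+1) ✓  2084: Sun (+2)  2085: Mon (+1)  2086: Tue (+1)
  2087: Wed (+1)  2088: Fri (+2) ✓  2089: Sat (+1)  2090: Sun (+1)  2091: Mon (+1)
  2092: Wed (+2)  2093: Thu (+1)  2094: Fri (+1) ✓  2095: Sat (+1)  … (34 more years) …
  2130: Sun (+1)  2131: Mon (+1)  2132: Wed (+2)  2133: Thu (+1)  2134: Fri (+1) ✓
  2135: Sat (+1)  2136: Mon (+2)  2137: Tue (+1)  2138: Wed (+1)  2139: Thu (+1)
  2140: Sat (+2)  2141: Sun (+1)  2142: Mon (+1)  2143: Tue (+1)
Friday years: 2083, 2088, 2094, 2100, 2106, 2117, 2123, 2128, 2134 — 9 in total.

9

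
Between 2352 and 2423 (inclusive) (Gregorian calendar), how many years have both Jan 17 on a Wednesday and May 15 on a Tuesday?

Check each year's weekday for Jan 17 and May 15:
  2352: Thu/Thu  2353: Sat/Fri  2354: Sun/Sat  2355: Mon/Sun  2356: Tue/Tue  2357: Thu/Wed  2358: Fri/Thu  2359: Sat/Fri  2360: Sun/Sun  2361: Tue/Mon  2362: Wed/Tue ✓  2363: Thu/Wed  2364: Fri/Fri  2365: Sun/Sat  …(44 more)…  2410: Sun/Sat  2411: Mon/Sun  2412: Tue/Tue  2413: Thu/Wed  2414: Fri/Thu  2415: Sat/Fri  2416: Sun/Sun  2417: Tue/Mon  2418: Wed/Tue ✓  2419: Thu/Wed  2420: Fri/Fri  2421: Sun/Sat  2422: Mon/Sun  2423: Tue/Mon
Both conditions hold in: 2362, 2373, 2379, 2390, 2401, 2407, 2418 — 7.

7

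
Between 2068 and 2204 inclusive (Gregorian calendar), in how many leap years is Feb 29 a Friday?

Leap years in 2068–2204: 33 of them.
Feb 29 weekday advances by 5 (mod 7) from one leap year to the next four years later (or differs when a century non-leap intervenes).
Leap-day weekdays: 2068:Wed 2072:Mon 2076:Sat 2080:Thu 2084:Tue 2088:Sun 2092:Fri✓ 2096:Wed 2104:Fri✓ 2108:Wed 2112:Mon 2116:Sat 2120:Thu …(7 more)… 2152:Tue 2156:Sun 2160:Fri✓ 2164:Wed 2168:Mon 2172:Sat 2176:Thu 2180:Tue 2184:Sun 2188:Fri✓ 2192:Wed 2196:Mon 2204:Wed
Friday: 2092, 2104, 2132, 2160, 2188 → 5.

5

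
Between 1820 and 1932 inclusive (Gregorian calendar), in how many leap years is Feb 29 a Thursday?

3

Leap years in 1820–1932: 28 of them.
Feb 29 weekday advances by 5 (mod 7) from one leap year to the next four years later (or differs when a century non-leap intervenes).
Leap-day weekdays: 1820:Tue 1824:Sun 1828:Fri 1832:Wed 1836:Mon 1840:Sat 1844:Thu✓ 1848:Tue 1852:Sun 1856:Fri 1860:Wed 1864:Mon 1868:Sat 1872:Thu✓ 1876:Tue 1880:Sun 1884:Fri 1888:Wed 1892:Mon 1896:Sat 1904:Mon 1908:Sat 1912:Thu✓ 1916:Tue 1920:Sun 1924:Fri 1928:Wed 1932:Mon
Thursday: 1844, 1872, 1912 → 3.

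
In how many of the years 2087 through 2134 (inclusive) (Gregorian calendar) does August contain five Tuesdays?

August has 31 days; it has five Tuesdays when Tuesday falls among the first (month-length − 28) days — i.e. when August 1 is one of Tuesday/Monday/Sunday.
August 1 by year: 2087:Fri 2088:Sun✓ 2089:Mon✓ 2090:Tue✓ 2091:Wed 2092:Fri 2093:Sat 2094:Sun✓ 2095:Mon✓ 2096:Wed 2097:Thu 2098:Fri 2099:Sat 2100:Sun✓ 2101:Mon✓ …(18 more)… 2120:Thu 2121:Fri 2122:Sat 2123:Sun✓ 2124:Tue✓ 2125:Wed 2126:Thu 2127:Fri 2128:Sun✓ 2129:Mon✓ 2130:Tue✓ 2131:Wed 2132:Fri 2133:Sat 2134:Sun✓
Years with five Tuesdays: 2088, 2089, 2090, 2094, 2095, 2100, 2101, 2102, 2106, 2107, 2112, 2113, 2117, 2118, 2119, 2123, 2124, 2128, 2129, 2130, 2134 → 21.

21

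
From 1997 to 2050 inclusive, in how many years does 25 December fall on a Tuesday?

8

Track 25 December's weekday year by year (advancing +1, or +2 across a Feb 29):
  1997: Thu  1998: Fri (+1)  1999: Sat (+1)  2000: Mon (+2)  2001: Tue (+1) ✓
  2002: Wed (+1)  2003: Thu (+1)  2004: Sat (+2)  2005: Sun (+1)  2006: Mon (+1)
  2007: Tue (+1) ✓  2008: Thu (+2)  2009: Fri (+1)  2010: Sat (+1)  … (26 more years) …
  2037: Fri (+1)  2038: Sat (+1)  2039: Sun (+1)  2040: Tue (+2) ✓  2041: Wed (+1)
  2042: Thu (+1)  2043: Fri (+1)  2044: Sun (+2)  2045: Mon (+1)  2046: Tue (+1) ✓
  2047: Wed (+1)  2048: Fri (+2)  2049: Sat (+1)  2050: Sun (+1)
Tuesday years: 2001, 2007, 2012, 2018, 2029, 2035, 2040, 2046 — 8 in total.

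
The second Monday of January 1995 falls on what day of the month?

9

January 1, 1995 is a Sunday, so the first Monday is the 2nd.
The second Monday is 2 + 7 = 9.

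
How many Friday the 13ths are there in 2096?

3

Check the 13th of each month of 2096: Jan 13: Fri, Feb 13: Mon, Mar 13: Tue, Apr 13: Fri, May 13: Sun, Jun 13: Wed, Jul 13: Fri, Aug 13: Mon, Sep 13: Thu, Oct 13: Sat, Nov 13: Tue, Dec 13: Thu.
Friday occurs in January, April, July — 3 months.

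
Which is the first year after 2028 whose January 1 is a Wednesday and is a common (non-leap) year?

Jan 1 advances by 2 weekdays after a leap year and by 1 after a common year.
2028: Jan 1 is Saturday (leap).
2029: Monday
2030: Tuesday
2031: Wednesday
2031 begins on a Wednesday and is a common year.

2031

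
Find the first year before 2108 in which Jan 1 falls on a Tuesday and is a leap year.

Jan 1 advances by 2 weekdays after a leap year and by 1 after a common year.
2108: Jan 1 is Sunday (leap).
2107: Saturday
2106: Friday
2105: Thursday
2104: Tuesday (leap)
2104 begins on a Tuesday and is a leap year.

2104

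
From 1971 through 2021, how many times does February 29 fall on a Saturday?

Leap years in 1971–2021: 13 of them.
Feb 29 weekday advances by 5 (mod 7) from one leap year to the next four years later (or differs when a century non-leap intervenes).
Leap-day weekdays: 1972:Tue 1976:Sun 1980:Fri 1984:Wed 1988:Mon 1992:Sat✓ 1996:Thu 2000:Tue 2004:Sun 2008:Fri 2012:Wed 2016:Mon 2020:Sat✓
Saturday: 1992, 2020 → 2.

2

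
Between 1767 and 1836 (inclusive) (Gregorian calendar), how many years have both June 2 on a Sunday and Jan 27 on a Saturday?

2

Check each year's weekday for June 2 and Jan 27:
  1767: Tue/Tue  1768: Thu/Wed  1769: Fri/Fri  1770: Sat/Sat  1771: Sun/Sun  1772: Tue/Mon  1773: Wed/Wed  1774: Thu/Thu  1775: Fri/Fri  1776: Sun/Sat ✓  1777: Mon/Mon  1778: Tue/Tue  1779: Wed/Wed  1780: Fri/Thu  …(42 more)…  1823: Mon/Mon  1824: Wed/Tue  1825: Thu/Thu  1826: Fri/Fri  1827: Sat/Sat  1828: Mon/Sun  1829: Tue/Tue  1830: Wed/Wed  1831: Thu/Thu  1832: Sat/Fri  1833: Sun/Sun  1834: Mon/Mon  1835: Tue/Tue  1836: Thu/Wed
Both conditions hold in: 1776, 1816 — 2.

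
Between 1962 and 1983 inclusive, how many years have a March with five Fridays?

9

March has 31 days; it has five Fridays when Friday falls among the first (month-length − 28) days — i.e. when March 1 is one of Friday/Thursday/Wednesday.
March 1 by year: 1962:Thu✓ 1963:Fri✓ 1964:Sun 1965:Mon 1966:Tue 1967:Wed✓ 1968:Fri✓ 1969:Sat 1970:Sun 1971:Mon 1972:Wed✓ 1973:Thu✓ 1974:Fri✓ 1975:Sat 1976:Mon 1977:Tue 1978:Wed✓ 1979:Thu✓ 1980:Sat 1981:Sun 1982:Mon 1983:Tue
Years with five Fridays: 1962, 1963, 1967, 1968, 1972, 1973, 1974, 1978, 1979 → 9.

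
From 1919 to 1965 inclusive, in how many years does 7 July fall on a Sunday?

Track 7 July's weekday year by year (advancing +1, or +2 across a Feb 29):
  1919: Mon  1920: Wed (+2)  1921: Thu (+1)  1922: Fri (+1)  1923: Sat (+1)
  1924: Mon (+2)  1925: Tue (+1)  1926: Wed (+1)  1927: Thu (+1)  1928: Sat (+2)
  1929: Sun (+1) ✓  1930: Mon (+1)  1931: Tue (+1)  1932: Thu (+2)  … (19 more years) …
  1952: Mon (+2)  1953: Tue (+1)  1954: Wed (+1)  1955: Thu (+1)  1956: Sat (+2)
  1957: Sun (+1) ✓  1958: Mon (+1)  1959: Tue (+1)  1960: Thu (+2)  1961: Fri (+1)
  1962: Sat (+1)  1963: Sun (+1) ✓  1964: Tue (+2)  1965: Wed (+1)
Sunday years: 1929, 1935, 1940, 1946, 1957, 1963 — 6 in total.

6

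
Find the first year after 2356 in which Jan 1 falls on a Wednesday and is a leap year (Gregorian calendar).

Jan 1 advances by 2 weekdays after a leap year and by 1 after a common year.
2356: Jan 1 is Sunday (leap).
2357: Tuesday
2358: Wednesday
2359: Thursday
2360: Friday (leap)
2361: Sunday
2362: Monday
2363: Tuesday
2364: Wednesday (leap)
2364 begins on a Wednesday and is a leap year.

2364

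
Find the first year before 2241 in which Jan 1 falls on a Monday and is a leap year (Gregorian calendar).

2216

Jan 1 advances by 2 weekdays after a leap year and by 1 after a common year.
2241: Jan 1 is Friday.
2240: Wednesday (leap)
2239: Tuesday
2238: Monday
2237: Sunday
2236: Friday (leap)
2235: Thursday
2234: Wednesday
2233: Tuesday
2232: Sunday (leap)
2231: Saturday
2230: Friday
2229: Thursday
2228: Tuesday (leap)
2227: Monday
2226: Sunday
2225: Saturday
2224: Thursday (leap)
2223: Wednesday
2222: Tuesday
2221: Monday
2220: Saturday (leap)
2219: Friday
2218: Thursday
2217: Wednesday
2216: Monday (leap)
2216 begins on a Monday and is a leap year.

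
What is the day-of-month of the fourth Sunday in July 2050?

24

July 1, 2050 is a Friday, so the first Sunday is the 3rd.
The fourth Sunday is 3 + 21 = 24.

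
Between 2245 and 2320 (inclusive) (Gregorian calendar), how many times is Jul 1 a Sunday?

11

Track Jul 1's weekday year by year (advancing +1, or +2 across a Feb 29):
  2245: Tue  2246: Wed (+1)  2247: Thu (+1)  2248: Sat (+2)  2249: Sun (+1) ✓
  2250: Mon (+1)  2251: Tue (+1)  2252: Thu (+2)  2253: Fri (+1)  2254: Sat (+1)
  2255: Sun (+1) ✓  2256: Tue (+2)  2257: Wed (+1)  2258: Thu (+1)  … (48 more years) …
  2307: Mon (+1)  2308: Wed (+2)  2309: Thu (+1)  2310: Fri (+1)  2311: Sat (+1)
  2312: Mon (+2)  2313: Tue (+1)  2314: Wed (+1)  2315: Thu (+1)  2316: Sat (+2)
  2317: Sun (+1) ✓  2318: Mon (+1)  2319: Tue (+1)  2320: Thu (+2)
Sunday years: 2249, 2255, 2260, 2266, 2277, 2283, 2288, 2294, 2300, 2306, 2317 — 11 in total.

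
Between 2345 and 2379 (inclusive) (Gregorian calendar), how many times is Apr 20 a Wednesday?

Track Apr 20's weekday year by year (advancing +1, or +2 across a Feb 29):
  2345: Fri  2346: Sat (+1)  2347: Sun (+1)  2348: Tue (+2)  2349: Wed (+1) ✓
  2350: Thu (+1)  2351: Fri (+1)  2352: Sun (+2)  2353: Mon (+1)  2354: Tue (+1)
  2355: Wed (+1) ✓  2356: Fri (+2)  2357: Sat (+1)  2358: Sun (+1)  … (7 more years) …
  2366: Wed (+1) ✓  2367: Thu (+1)  2368: Sat (+2)  2369: Sun (+1)  2370: Mon (+1)
  2371: Tue (+1)  2372: Thu (+2)  2373: Fri (+1)  2374: Sat (+1)  2375: Sun (+1)
  2376: Tue (+2)  2377: Wed (+1) ✓  2378: Thu (+1)  2379: Fri (+1)
Wednesday years: 2349, 2355, 2360, 2366, 2377 — 5 in total.

5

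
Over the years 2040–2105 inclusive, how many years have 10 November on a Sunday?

Track 10 November's weekday year by year (advancing +1, or +2 across a Feb 29):
  2040: Sat  2041: Sun (+1) ✓  2042: Mon (+1)  2043: Tue (+1)  2044: Thu (+2)
  2045: Fri (+1)  2046: Sat (+1)  2047: Sun (+1) ✓  2048: Tue (+2)  2049: Wed (+1)
  2050: Thu (+1)  2051: Fri (+1)  2052: Sun (+2) ✓  2053: Mon (+1)  … (38 more years) …
  2092: Mon (+2)  2093: Tue (+1)  2094: Wed (+1)  2095: Thu (+1)  2096: Sat (+2)
  2097: Sun (+1) ✓  2098: Mon (+1)  2099: Tue (+1)  2100: Wed (+1)  2101: Thu (+1)
  2102: Fri (+1)  2103: Sat (+1)  2104: Mon (+2)  2105: Tue (+1)
Sunday years: 2041, 2047, 2052, 2058, 2069, 2075, 2080, 2086, 2097 — 9 in total.

9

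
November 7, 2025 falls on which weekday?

Friday

January 1, 2025 is a Wednesday.
November 7 is day 311 of the year, i.e. 310 days after Jan 1.
310 mod 7 = 2, so advance 2 weekdays from Wednesday: Friday.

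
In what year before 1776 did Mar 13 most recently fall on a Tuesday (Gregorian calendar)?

From one year to the next, a fixed date's weekday advances by 1, or by 2 when a Feb 29 lies between the two dates.
1776: March 13 is Wednesday.
1775: Monday (−2)
1774: Sunday (−1)
1773: Saturday (−1)
1772: Friday (−1)
1771: Wednesday (−2)
1770: Tuesday (−1)
Mar 13 falls on a Tuesday in 1770.

1770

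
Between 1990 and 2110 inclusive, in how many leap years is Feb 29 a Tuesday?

4

Leap years in 1990–2110: 29 of them.
Feb 29 weekday advances by 5 (mod 7) from one leap year to the next four years later (or differs when a century non-leap intervenes).
Leap-day weekdays: 1992:Sat 1996:Thu 2000:Tue✓ 2004:Sun 2008:Fri 2012:Wed 2016:Mon 2020:Sat 2024:Thu 2028:Tue✓ 2032:Sun 2036:Fri 2040:Wed …(3 more)… 2056:Tue✓ 2060:Sun 2064:Fri 2068:Wed 2072:Mon 2076:Sat 2080:Thu 2084:Tue✓ 2088:Sun 2092:Fri 2096:Wed 2104:Fri 2108:Wed
Tuesday: 2000, 2028, 2056, 2084 → 4.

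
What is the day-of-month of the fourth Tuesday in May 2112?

24

May 1, 2112 is a Sunday, so the first Tuesday is the 3rd.
The fourth Tuesday is 3 + 21 = 24.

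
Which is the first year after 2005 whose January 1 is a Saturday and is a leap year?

2028

Jan 1 advances by 2 weekdays after a leap year and by 1 after a common year.
2005: Jan 1 is Saturday.
2006: Sunday
2007: Monday
2008: Tuesday (leap)
2009: Thursday
2010: Friday
2011: Saturday
2012: Sunday (leap)
2013: Tuesday
2014: Wednesday
2015: Thursday
2016: Friday (leap)
2017: Sunday
2018: Monday
2019: Tuesday
2020: Wednesday (leap)
2021: Friday
2022: Saturday
2023: Sunday
2024: Monday (leap)
2025: Wednesday
2026: Thursday
2027: Friday
2028: Saturday (leap)
2028 begins on a Saturday and is a leap year.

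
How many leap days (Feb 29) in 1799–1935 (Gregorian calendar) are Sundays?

Leap years in 1799–1935: 32 of them.
Feb 29 weekday advances by 5 (mod 7) from one leap year to the next four years later (or differs when a century non-leap intervenes).
Leap-day weekdays: 1804:Wed 1808:Mon 1812:Sat 1816:Thu 1820:Tue 1824:Sun✓ 1828:Fri 1832:Wed 1836:Mon 1840:Sat 1844:Thu 1848:Tue 1852:Sun✓ …(6 more)… 1880:Sun✓ 1884:Fri 1888:Wed 1892:Mon 1896:Sat 1904:Mon 1908:Sat 1912:Thu 1916:Tue 1920:Sun✓ 1924:Fri 1928:Wed 1932:Mon
Sunday: 1824, 1852, 1880, 1920 → 4.

4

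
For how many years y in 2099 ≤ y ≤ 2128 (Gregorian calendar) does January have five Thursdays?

January has 31 days; it has five Thursdays when Thursday falls among the first (month-length − 28) days — i.e. when January 1 is one of Thursday/Wednesday/Tuesday.
January 1 by year: 2099:Thu✓ 2100:Fri 2101:Sat 2102:Sun 2103:Mon 2104:Tue✓ 2105:Thu✓ 2106:Fri 2107:Sat 2108:Sun 2109:Tue✓ 2110:Wed✓ 2111:Thu✓ 2112:Fri 2113:Sun 2114:Mon 2115:Tue✓ 2116:Wed✓ 2117:Fri 2118:Sat 2119:Sun 2120:Mon 2121:Wed✓ 2122:Thu✓ 2123:Fri 2124:Sat 2125:Mon 2126:Tue✓ 2127:Wed✓ 2128:Thu✓
Years with five Thursdays: 2099, 2104, 2105, 2109, 2110, 2111, 2115, 2116, 2121, 2122, 2126, 2127, 2128 → 13.

13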